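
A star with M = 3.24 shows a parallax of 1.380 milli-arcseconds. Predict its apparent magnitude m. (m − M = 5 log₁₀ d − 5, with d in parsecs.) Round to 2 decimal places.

d = 1/p = 1/0.001380″ = 724.64 pc.
m − M = 5 log₁₀ d − 5 = 5 log₁₀(724.64) − 5 = 14.3006 − 5 = 9.3006.
m = M + (m − M) = 3.24 + 9.3006 = 12.54.

m = 12.54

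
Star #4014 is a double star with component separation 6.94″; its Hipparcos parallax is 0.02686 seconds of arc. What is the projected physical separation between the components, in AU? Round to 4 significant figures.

258.4 AU

d = 1/p = 1/0.02686″ = 37.23 pc.
At distance d (pc), an angle of θ arcsec spans θ·d AU: s = 6.94 × 37.23 = 258.38 AU.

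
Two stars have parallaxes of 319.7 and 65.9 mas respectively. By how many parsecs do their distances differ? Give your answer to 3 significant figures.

d_A = 1/0.3197″ = 3.1279 pc; d_B = 1/0.06590″ = 15.175 pc.
|d_B − d_A| = |15.175 − 3.1279| = 12.047 pc.

12.0 pc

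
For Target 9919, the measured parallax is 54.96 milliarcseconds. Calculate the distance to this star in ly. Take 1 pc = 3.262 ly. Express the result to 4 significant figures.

59.35 ly

p = 54.96 milliarcseconds = 0.05496 arcsec.
d = 1/p = 1/0.05496 = 18.195 pc.
In light-years: 18.195 × 3.262 = 59.352 ly.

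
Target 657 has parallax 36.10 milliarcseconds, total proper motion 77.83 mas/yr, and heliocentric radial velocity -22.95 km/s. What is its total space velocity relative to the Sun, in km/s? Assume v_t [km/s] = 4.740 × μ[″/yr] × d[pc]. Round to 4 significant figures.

d = 1/p = 1/0.03610″ = 27.701 pc.
μ = 77.83 mas/yr = 0.07783 ″/yr.
v_t = 4.740 μ d = 4.740 × 0.07783 × 27.701 = 10.219 km/s.
v = √(v_r² + v_t²) = √((-22.95)² + 10.219²) = √631.13 = 25.122 km/s.

25.12 km/s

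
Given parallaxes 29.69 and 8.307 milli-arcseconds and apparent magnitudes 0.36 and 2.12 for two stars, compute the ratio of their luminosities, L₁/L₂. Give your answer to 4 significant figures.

d₁ = 1/p₁ = 1/0.02969″ = 33.681 pc; d₂ = 1/p₂ = 1/0.008307″ = 120.38 pc.
M₁ = m₁ − 5 log₁₀ d₁ + 5 = 0.36 − 7.6369 + 5 = -2.2769.
M₂ = 2.12 − 10.4028 + 5 = -3.2828.
L₁/L₂ = 10^(0.4(M₂ − M₁)) = 10^(0.4 × (-1.0059)) = 10^(-0.40236) = 0.39595.

L₁/L₂ = 0.3960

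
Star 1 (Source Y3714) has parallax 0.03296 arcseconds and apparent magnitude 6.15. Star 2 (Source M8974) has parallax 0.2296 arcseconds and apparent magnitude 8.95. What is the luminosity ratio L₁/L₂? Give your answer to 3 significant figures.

L₁/L₂ = 640

d₁ = 1/p₁ = 1/0.03296″ = 30.34 pc; d₂ = 1/p₂ = 1/0.2296″ = 4.3554 pc.
M₁ = m₁ − 5 log₁₀ d₁ + 5 = 6.15 − 7.4101 + 5 = 3.7399.
M₂ = 8.95 − 3.1951 + 5 = 10.7549.
L₁/L₂ = 10^(0.4(M₂ − M₁)) = 10^(0.4 × 7.0150) = 10^2.80600 = 639.73.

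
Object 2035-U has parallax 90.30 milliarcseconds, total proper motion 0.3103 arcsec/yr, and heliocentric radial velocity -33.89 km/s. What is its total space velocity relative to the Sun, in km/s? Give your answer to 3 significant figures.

37.6 km/s

d = 1/p = 1/0.09030″ = 11.074 pc.
v_t = 4.740 μ d = 4.740 × 0.3103 × 11.074 = 16.288 km/s.
v = √(v_r² + v_t²) = √((-33.89)² + 16.288²) = √1413.83 = 37.601 km/s.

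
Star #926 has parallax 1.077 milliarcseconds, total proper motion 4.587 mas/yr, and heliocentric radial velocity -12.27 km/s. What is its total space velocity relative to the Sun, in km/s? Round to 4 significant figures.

d = 1/p = 1/0.001077″ = 928.51 pc.
μ = 4.587 mas/yr = 0.004587 ″/yr.
v_t = 4.740 μ d = 4.740 × 0.004587 × 928.51 = 20.188 km/s.
v = √(v_r² + v_t²) = √((-12.27)² + 20.188²) = √558.108 = 23.624 km/s.

23.62 km/s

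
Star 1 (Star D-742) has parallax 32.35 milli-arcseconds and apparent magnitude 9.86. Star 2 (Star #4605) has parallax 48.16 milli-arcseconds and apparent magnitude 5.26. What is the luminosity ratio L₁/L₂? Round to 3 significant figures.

L₁/L₂ = 0.0320

d₁ = 1/p₁ = 1/0.03235″ = 30.912 pc; d₂ = 1/p₂ = 1/0.04816″ = 20.764 pc.
M₁ = m₁ − 5 log₁₀ d₁ + 5 = 9.86 − 7.4506 + 5 = 7.4094.
M₂ = 5.26 − 6.5866 + 5 = 3.6734.
L₁/L₂ = 10^(0.4(M₂ − M₁)) = 10^(0.4 × (-3.7360)) = 10^(-1.49440) = 0.032033.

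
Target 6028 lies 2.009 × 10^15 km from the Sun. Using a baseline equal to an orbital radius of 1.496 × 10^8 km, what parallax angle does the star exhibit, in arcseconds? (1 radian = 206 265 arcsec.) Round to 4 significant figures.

0.01536 arcsec

θ ≈ B/d = (1.496 × 10^8) / (2.009 × 10^15) = 7.4465 × 10^-8 rad.
In arcseconds: 7.4465 × 10^-8 × 206265 = 0.01536″.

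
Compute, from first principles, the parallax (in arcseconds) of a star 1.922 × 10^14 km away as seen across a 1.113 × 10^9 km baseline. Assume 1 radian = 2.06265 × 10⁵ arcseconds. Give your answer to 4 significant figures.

θ ≈ B/d = (1.113 × 10^9) / (1.922 × 10^14) = 5.7908 × 10^-6 rad.
In arcseconds: 5.7908 × 10^-6 × 206265 = 1.1944″.

1.194 arcsec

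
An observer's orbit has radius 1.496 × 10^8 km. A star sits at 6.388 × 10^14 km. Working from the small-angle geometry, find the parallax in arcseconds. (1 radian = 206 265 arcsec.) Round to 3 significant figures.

θ ≈ B/d = (1.496 × 10^8) / (6.388 × 10^14) = 2.3419 × 10^-7 rad.
In arcseconds: 2.3419 × 10^-7 × 206265 = 0.048305″.

0.0483 arcsec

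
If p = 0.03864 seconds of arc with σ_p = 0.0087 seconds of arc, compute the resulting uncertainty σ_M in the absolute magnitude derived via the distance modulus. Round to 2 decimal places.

σ_M = 0.49 mag

M = m − 5 log₁₀ d + 5 = m + 5 log₁₀ p + 5, so ∂M/∂p = 5/(p ln 10).
σ_M = (5/ln 10) · (σ_p/p) = 2.1715 × 0.0087/0.03864 = 2.1715 × 0.22516 = 0.48893.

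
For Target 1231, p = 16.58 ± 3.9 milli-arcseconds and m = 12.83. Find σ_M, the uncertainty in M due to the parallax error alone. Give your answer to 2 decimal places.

M = m − 5 log₁₀ d + 5 = m + 5 log₁₀ p + 5, so ∂M/∂p = 5/(p ln 10).
σ_M = (5/ln 10) · (σ_p/p) = 2.1715 × 3.9/16.58 = 2.1715 × 0.23522 = 0.51078.

σ_M = 0.51 mag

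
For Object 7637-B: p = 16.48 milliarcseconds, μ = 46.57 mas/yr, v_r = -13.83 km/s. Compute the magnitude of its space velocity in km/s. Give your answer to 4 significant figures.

19.25 km/s

d = 1/p = 1/0.01648″ = 60.68 pc.
μ = 46.57 mas/yr = 0.04657 ″/yr.
v_t = 4.740 μ d = 4.740 × 0.04657 × 60.68 = 13.395 km/s.
v = √(v_r² + v_t²) = √((-13.83)² + 13.395²) = √370.695 = 19.253 km/s.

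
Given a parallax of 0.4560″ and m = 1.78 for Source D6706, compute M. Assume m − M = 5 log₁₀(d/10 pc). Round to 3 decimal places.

M = 5.075

d = 1/p = 1/0.4560″ = 2.193 pc.
m − M = 5 log₁₀(2.193) − 5 = 1.7052 − 5 = -3.2948.
M = m − (m − M) = 1.78 − (-3.2948) = 5.075.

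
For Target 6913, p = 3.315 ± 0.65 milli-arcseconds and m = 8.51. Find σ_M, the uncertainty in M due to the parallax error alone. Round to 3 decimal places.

M = m − 5 log₁₀ d + 5 = m + 5 log₁₀ p + 5, so ∂M/∂p = 5/(p ln 10).
σ_M = (5/ln 10) · (σ_p/p) = 2.1715 × 0.65/3.315 = 2.1715 × 0.19608 = 0.42579.

σ_M = 0.426 mag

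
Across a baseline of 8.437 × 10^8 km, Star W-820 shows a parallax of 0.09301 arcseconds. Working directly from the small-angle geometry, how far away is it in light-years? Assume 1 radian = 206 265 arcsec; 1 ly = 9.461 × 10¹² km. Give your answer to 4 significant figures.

θ = 0.09301″ = 0.09301/206265 = 4.5092 × 10^-7 rad.
d = B/θ = (8.437 × 10^8) / (4.5092 × 10^-7) = 1.8711 × 10^15 km = (1.8711 × 10^15) / (9.461 × 10^12) ly = 197.77 ly.

197.8 ly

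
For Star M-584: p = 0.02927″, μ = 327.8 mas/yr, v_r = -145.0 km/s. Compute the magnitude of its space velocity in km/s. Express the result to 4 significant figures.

d = 1/p = 1/0.02927″ = 34.165 pc.
μ = 327.8 mas/yr = 0.3278 ″/yr.
v_t = 4.740 μ d = 4.740 × 0.3278 × 34.165 = 53.085 km/s.
v = √(v_r² + v_t²) = √((-145.0)² + 53.085²) = √23843 = 154.41 km/s.

154.4 km/s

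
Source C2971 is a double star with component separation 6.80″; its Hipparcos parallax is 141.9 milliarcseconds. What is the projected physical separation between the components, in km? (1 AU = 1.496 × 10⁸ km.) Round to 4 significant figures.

7.169 × 10^9 km

d = 1/p = 1/0.1419″ = 7.0472 pc.
At distance d (pc), an angle of θ arcsec spans θ·d AU: s = 6.80 × 7.0472 = 47.921 AU.
= 47.921 × 1.496 × 10⁸ km = 7.1690 × 10^9 km.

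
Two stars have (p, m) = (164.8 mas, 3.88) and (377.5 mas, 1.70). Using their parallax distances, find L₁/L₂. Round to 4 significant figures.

L₁/L₂ = 0.7046

d₁ = 1/p₁ = 1/0.1648″ = 6.068 pc; d₂ = 1/p₂ = 1/0.3775″ = 2.649 pc.
M₁ = m₁ − 5 log₁₀ d₁ + 5 = 3.88 − 3.9152 + 5 = 4.9648.
M₂ = 1.70 − 2.1154 + 5 = 4.5846.
L₁/L₂ = 10^(0.4(M₂ − M₁)) = 10^(0.4 × (-0.3802)) = 10^(-0.15208) = 0.70456.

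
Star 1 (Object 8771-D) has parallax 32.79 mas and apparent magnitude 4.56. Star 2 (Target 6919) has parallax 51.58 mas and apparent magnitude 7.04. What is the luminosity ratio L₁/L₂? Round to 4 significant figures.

d₁ = 1/p₁ = 1/0.03279″ = 30.497 pc; d₂ = 1/p₂ = 1/0.05158″ = 19.387 pc.
M₁ = m₁ − 5 log₁₀ d₁ + 5 = 4.56 − 7.4213 + 5 = 2.1387.
M₂ = 7.04 − 6.4376 + 5 = 5.6024.
L₁/L₂ = 10^(0.4(M₂ − M₁)) = 10^(0.4 × 3.4637) = 10^1.38548 = 24.293.

L₁/L₂ = 24.29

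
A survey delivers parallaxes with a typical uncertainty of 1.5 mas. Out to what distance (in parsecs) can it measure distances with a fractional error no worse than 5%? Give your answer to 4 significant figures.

σ_d/d = σ_p/p, so the condition is σ_p/p ≤ 0.05, i.e. p ≥ σ_p/0.05.
p_min = 1.5/0.05 = 30 mas = 0.03 arcsec.
d_max = 1/p_min = 1/0.03 = 33.333 pc.

33.33 pc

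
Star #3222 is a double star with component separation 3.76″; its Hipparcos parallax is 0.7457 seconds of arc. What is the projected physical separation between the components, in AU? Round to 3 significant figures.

d = 1/p = 1/0.7457″ = 1.341 pc.
At distance d (pc), an angle of θ arcsec spans θ·d AU: s = 3.76 × 1.341 = 5.0422 AU.

5.04 AU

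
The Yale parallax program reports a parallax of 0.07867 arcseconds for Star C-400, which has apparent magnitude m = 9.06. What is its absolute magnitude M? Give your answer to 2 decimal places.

M = 8.54

d = 1/p = 1/0.07867″ = 12.711 pc.
m − M = 5 log₁₀(12.711) − 5 = 5.5209 − 5 = 0.5209.
M = m − (m − M) = 9.06 − 0.5209 = 8.54.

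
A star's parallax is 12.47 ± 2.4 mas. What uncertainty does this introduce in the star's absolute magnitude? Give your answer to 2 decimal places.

σ_M = 0.42 mag

M = m − 5 log₁₀ d + 5 = m + 5 log₁₀ p + 5, so ∂M/∂p = 5/(p ln 10).
σ_M = (5/ln 10) · (σ_p/p) = 2.1715 × 2.4/12.47 = 2.1715 × 0.19246 = 0.41793.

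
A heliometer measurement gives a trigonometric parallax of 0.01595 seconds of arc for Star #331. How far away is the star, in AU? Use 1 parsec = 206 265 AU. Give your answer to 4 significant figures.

1.293 × 10^7 AU

d = 1/p = 1/0.01595 = 62.696 pc.
In AU: 62.696 × 206265 = 1.2932 × 10^7 AU.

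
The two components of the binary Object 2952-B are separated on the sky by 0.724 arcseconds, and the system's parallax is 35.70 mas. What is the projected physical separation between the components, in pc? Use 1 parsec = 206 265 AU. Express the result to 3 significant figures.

d = 1/p = 1/0.03570″ = 28.011 pc.
At distance d (pc), an angle of θ arcsec spans θ·d AU: s = 0.724 × 28.011 = 20.28 AU.
= 20.28 / 206265 = 9.8320 × 10^-5 pc.

9.83 × 10^-5 pc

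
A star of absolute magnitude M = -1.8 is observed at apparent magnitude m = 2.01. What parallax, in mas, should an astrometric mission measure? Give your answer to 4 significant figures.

m − M = 2.01 − (-1.8) = 3.81.
d = 10^((m−M)/5 + 1) = 10^1.762 = 57.81 pc.
p = 1/d = 1/57.81 = 0.017298 arcsec = 17.298 mas.

17.30 mas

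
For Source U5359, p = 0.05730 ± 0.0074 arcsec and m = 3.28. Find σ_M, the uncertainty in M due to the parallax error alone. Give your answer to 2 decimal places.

M = m − 5 log₁₀ d + 5 = m + 5 log₁₀ p + 5, so ∂M/∂p = 5/(p ln 10).
σ_M = (5/ln 10) · (σ_p/p) = 2.1715 × 0.0074/0.05730 = 2.1715 × 0.12914 = 0.28043.

σ_M = 0.28 mag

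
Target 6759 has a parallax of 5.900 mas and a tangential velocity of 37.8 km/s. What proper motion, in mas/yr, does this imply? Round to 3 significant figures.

d = 1/p = 1/0.005900″ = 169.49 pc.
μ = v_t / (4.74 d) = 37.8 / (4.74 × 169.49) = 37.8 / 803.38 = 0.047051 ″/yr = 47.051 mas/yr.

47.1 mas/yr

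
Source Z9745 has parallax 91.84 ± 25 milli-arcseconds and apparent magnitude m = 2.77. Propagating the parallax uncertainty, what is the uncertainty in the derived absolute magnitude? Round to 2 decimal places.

M = m − 5 log₁₀ d + 5 = m + 5 log₁₀ p + 5, so ∂M/∂p = 5/(p ln 10).
σ_M = (5/ln 10) · (σ_p/p) = 2.1715 × 25/91.84 = 2.1715 × 0.27221 = 0.5911.

σ_M = 0.59 mag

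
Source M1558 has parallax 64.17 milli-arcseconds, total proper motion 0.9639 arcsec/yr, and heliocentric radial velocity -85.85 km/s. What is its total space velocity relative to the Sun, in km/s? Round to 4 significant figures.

111.5 km/s

d = 1/p = 1/0.06417″ = 15.584 pc.
v_t = 4.740 μ d = 4.740 × 0.9639 × 15.584 = 71.202 km/s.
v = √(v_r² + v_t²) = √((-85.85)² + 71.202²) = √12439.9 = 111.53 km/s.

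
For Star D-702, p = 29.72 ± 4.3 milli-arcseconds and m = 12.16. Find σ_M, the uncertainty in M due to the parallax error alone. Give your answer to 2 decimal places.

M = m − 5 log₁₀ d + 5 = m + 5 log₁₀ p + 5, so ∂M/∂p = 5/(p ln 10).
σ_M = (5/ln 10) · (σ_p/p) = 2.1715 × 4.3/29.72 = 2.1715 × 0.14468 = 0.31417.

σ_M = 0.31 mag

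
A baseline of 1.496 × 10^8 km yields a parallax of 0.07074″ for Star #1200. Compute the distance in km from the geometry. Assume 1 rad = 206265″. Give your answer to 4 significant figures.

4.362 × 10^14 km

θ = 0.07074″ = 0.07074/206265 = 3.4296 × 10^-7 rad.
d = B/θ = (1.496 × 10^8) / (3.4296 × 10^-7) = 4.3620 × 10^14 km.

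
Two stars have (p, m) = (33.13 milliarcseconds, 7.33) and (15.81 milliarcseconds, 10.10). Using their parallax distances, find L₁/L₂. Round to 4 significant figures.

L₁/L₂ = 2.920

d₁ = 1/p₁ = 1/0.03313″ = 30.184 pc; d₂ = 1/p₂ = 1/0.01581″ = 63.251 pc.
M₁ = m₁ − 5 log₁₀ d₁ + 5 = 7.33 − 7.3989 + 5 = 4.9311.
M₂ = 10.10 − 9.0053 + 5 = 6.0947.
L₁/L₂ = 10^(0.4(M₂ − M₁)) = 10^(0.4 × 1.1636) = 10^0.46544 = 2.9204.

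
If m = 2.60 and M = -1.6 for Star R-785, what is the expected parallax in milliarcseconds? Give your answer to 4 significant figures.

m − M = 2.60 − (-1.6) = 4.20.
d = 10^((m−M)/5 + 1) = 10^1.840 = 69.183 pc.
p = 1/d = 1/69.183 = 0.014454 arcsec = 14.454 mas.

14.45 mas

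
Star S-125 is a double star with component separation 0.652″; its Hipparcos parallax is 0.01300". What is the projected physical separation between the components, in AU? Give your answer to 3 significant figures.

d = 1/p = 1/0.01300″ = 76.923 pc.
At distance d (pc), an angle of θ arcsec spans θ·d AU: s = 0.652 × 76.923 = 50.154 AU.

50.2 AU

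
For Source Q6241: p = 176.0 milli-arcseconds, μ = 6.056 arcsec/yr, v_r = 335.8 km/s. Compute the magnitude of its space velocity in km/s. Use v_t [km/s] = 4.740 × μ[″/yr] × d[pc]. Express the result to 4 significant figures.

373.3 km/s

d = 1/p = 1/0.1760″ = 5.6818 pc.
v_t = 4.740 μ d = 4.740 × 6.056 × 5.6818 = 163.1 km/s.
v = √(v_r² + v_t²) = √(335.8² + 163.1²) = √139363 = 373.31 km/s.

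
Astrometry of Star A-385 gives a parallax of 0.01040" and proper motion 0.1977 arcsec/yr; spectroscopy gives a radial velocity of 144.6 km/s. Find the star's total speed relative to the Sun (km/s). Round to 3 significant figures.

170 km/s

d = 1/p = 1/0.01040″ = 96.154 pc.
v_t = 4.740 μ d = 4.740 × 0.1977 × 96.154 = 90.106 km/s.
v = √(v_r² + v_t²) = √(144.6² + 90.106²) = √29028.3 = 170.38 km/s.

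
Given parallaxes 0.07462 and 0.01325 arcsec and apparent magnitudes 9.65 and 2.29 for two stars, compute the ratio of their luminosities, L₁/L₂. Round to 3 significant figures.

L₁/L₂ = 3.59 × 10^-5

d₁ = 1/p₁ = 1/0.07462″ = 13.401 pc; d₂ = 1/p₂ = 1/0.01325″ = 75.472 pc.
M₁ = m₁ − 5 log₁₀ d₁ + 5 = 9.65 − 5.6357 + 5 = 9.0143.
M₂ = 2.29 − 9.3889 + 5 = -2.0989.
L₁/L₂ = 10^(0.4(M₂ − M₁)) = 10^(0.4 × (-11.1132)) = 10^(-4.44528) = 0.000035869.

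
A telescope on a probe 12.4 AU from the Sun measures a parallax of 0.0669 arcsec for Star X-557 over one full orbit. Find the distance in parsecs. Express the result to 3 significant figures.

With baseline B (in AU) and parallax p (in arcsec), d = B/p parsecs.
d = 12.4 / 0.0669 = 185.35 pc.

185 pc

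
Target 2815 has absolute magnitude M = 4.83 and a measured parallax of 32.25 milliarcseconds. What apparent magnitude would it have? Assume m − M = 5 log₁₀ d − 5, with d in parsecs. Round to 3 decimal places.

d = 1/p = 1/0.03225″ = 31.008 pc.
m − M = 5 log₁₀ d − 5 = 5 log₁₀(31.008) − 5 = 7.4574 − 5 = 2.4574.
m = M + (m − M) = 4.83 + 2.4574 = 7.287.

m = 7.287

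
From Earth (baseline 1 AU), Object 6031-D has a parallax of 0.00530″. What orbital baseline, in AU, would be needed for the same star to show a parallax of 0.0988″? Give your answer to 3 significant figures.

18.6 AU

Parallax scales linearly with baseline: p ∝ B, so B = p_target / p_Earth × 1 AU.
B = 0.0988 / 0.00530 = 18.642 AU.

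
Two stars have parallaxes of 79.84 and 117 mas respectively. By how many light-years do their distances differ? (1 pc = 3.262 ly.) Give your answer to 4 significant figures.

d_A = 1/0.07984″ = 12.525 pc; d_B = 1/0.1170″ = 8.547 pc.
|d_B − d_A| = |8.547 − 12.525| = 3.978 pc = 3.978 × 3.262 ly = 12.976 ly.

12.98 ly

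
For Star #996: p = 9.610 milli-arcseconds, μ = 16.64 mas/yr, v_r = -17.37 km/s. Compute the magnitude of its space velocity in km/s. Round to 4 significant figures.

d = 1/p = 1/0.009610″ = 104.06 pc.
μ = 16.64 mas/yr = 0.01664 ″/yr.
v_t = 4.740 μ d = 4.740 × 0.01664 × 104.06 = 8.2076 km/s.
v = √(v_r² + v_t²) = √((-17.37)² + 8.2076²) = √369.082 = 19.212 km/s.

19.21 km/s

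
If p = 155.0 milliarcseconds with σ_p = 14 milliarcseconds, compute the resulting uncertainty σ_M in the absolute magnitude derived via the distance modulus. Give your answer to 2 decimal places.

M = m − 5 log₁₀ d + 5 = m + 5 log₁₀ p + 5, so ∂M/∂p = 5/(p ln 10).
σ_M = (5/ln 10) · (σ_p/p) = 2.1715 × 14/155.0 = 2.1715 × 0.090323 = 0.19614.

σ_M = 0.20 mag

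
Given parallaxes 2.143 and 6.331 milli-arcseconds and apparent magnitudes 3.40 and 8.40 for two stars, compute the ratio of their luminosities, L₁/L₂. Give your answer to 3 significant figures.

L₁/L₂ = 873

d₁ = 1/p₁ = 1/0.002143″ = 466.64 pc; d₂ = 1/p₂ = 1/0.006331″ = 157.95 pc.
M₁ = m₁ − 5 log₁₀ d₁ + 5 = 3.40 − 13.3449 + 5 = -4.9449.
M₂ = 8.40 − 10.9926 + 5 = 2.4074.
L₁/L₂ = 10^(0.4(M₂ − M₁)) = 10^(0.4 × 7.3523) = 10^2.94092 = 872.81.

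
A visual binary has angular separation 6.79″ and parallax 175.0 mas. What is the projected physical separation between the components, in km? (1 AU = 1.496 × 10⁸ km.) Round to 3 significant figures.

d = 1/p = 1/0.1750″ = 5.7143 pc.
At distance d (pc), an angle of θ arcsec spans θ·d AU: s = 6.79 × 5.7143 = 38.8 AU.
= 38.8 × 1.496 × 10⁸ km = 5.8045 × 10^9 km.

5.80 × 10^9 km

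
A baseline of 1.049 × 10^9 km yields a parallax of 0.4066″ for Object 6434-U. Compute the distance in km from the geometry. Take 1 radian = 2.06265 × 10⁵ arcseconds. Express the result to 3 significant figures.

θ = 0.4066″ = 0.4066/206265 = 1.9713 × 10^-6 rad.
d = B/θ = (1.049 × 10^9) / (1.9713 × 10^-6) = 5.3214 × 10^14 km.

5.32 × 10^14 km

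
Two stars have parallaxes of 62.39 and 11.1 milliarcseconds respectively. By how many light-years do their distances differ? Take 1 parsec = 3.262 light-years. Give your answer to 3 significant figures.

d_A = 1/0.06239″ = 16.028 pc; d_B = 1/0.01110″ = 90.09 pc.
|d_B − d_A| = |90.09 − 16.028| = 74.062 pc = 74.062 × 3.262 ly = 241.59 ly.

242 ly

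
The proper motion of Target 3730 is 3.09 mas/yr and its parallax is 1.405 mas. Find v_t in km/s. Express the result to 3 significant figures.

10.4 km/s

d = 1/p = 1/0.001405″ = 711.74 pc.
μ = 3.09 mas/yr = 0.00309 ″/yr.
v_t = 4.74 × μ × d = 4.74 × 0.00309 × 711.74 = 10.425 km/s.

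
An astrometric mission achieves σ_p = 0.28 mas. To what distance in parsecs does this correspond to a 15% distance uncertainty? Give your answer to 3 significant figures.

536 pc

σ_d/d = σ_p/p, so the condition is σ_p/p ≤ 0.15, i.e. p ≥ σ_p/0.15.
p_min = 0.28/0.15 = 1.8667 mas = 0.0018667 arcsec.
d_max = 1/p_min = 1/0.0018667 = 535.7 pc.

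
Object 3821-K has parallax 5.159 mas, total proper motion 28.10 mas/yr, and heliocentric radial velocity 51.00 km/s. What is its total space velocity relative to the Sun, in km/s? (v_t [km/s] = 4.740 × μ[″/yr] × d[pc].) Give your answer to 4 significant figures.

57.16 km/s

d = 1/p = 1/0.005159″ = 193.84 pc.
μ = 28.10 mas/yr = 0.02810 ″/yr.
v_t = 4.740 μ d = 4.740 × 0.02810 × 193.84 = 25.818 km/s.
v = √(v_r² + v_t²) = √(51.00² + 25.818²) = √3267.57 = 57.163 km/s.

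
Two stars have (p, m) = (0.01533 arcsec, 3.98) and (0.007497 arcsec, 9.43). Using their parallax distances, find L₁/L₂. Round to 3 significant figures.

d₁ = 1/p₁ = 1/0.01533″ = 65.232 pc; d₂ = 1/p₂ = 1/0.007497″ = 133.39 pc.
M₁ = m₁ − 5 log₁₀ d₁ + 5 = 3.98 − 9.0723 + 5 = -0.0923.
M₂ = 9.43 − 10.6256 + 5 = 3.8044.
L₁/L₂ = 10^(0.4(M₂ − M₁)) = 10^(0.4 × 3.8967) = 10^1.55868 = 36.198.

L₁/L₂ = 36.2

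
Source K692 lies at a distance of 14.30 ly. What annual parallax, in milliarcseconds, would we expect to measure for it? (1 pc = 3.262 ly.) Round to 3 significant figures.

d = 14.30 ly ÷ 3.262 = 4.3838 pc.
p = 1/d = 1/4.3838 = 0.22811 arcsec.
= 0.22811 × 1000 = 228.11 mas.

228 mas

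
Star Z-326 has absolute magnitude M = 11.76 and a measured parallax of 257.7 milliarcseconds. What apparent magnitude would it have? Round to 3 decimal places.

m = 9.704

d = 1/p = 1/0.2577″ = 3.8805 pc.
m − M = 5 log₁₀ d − 5 = 5 log₁₀(3.8805) − 5 = 2.9444 − 5 = -2.0556.
m = M + (m − M) = 11.76 + (-2.0556) = 9.704.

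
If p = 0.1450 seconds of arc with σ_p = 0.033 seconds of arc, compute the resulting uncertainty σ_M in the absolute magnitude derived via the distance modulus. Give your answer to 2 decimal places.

σ_M = 0.49 mag

M = m − 5 log₁₀ d + 5 = m + 5 log₁₀ p + 5, so ∂M/∂p = 5/(p ln 10).
σ_M = (5/ln 10) · (σ_p/p) = 2.1715 × 0.033/0.1450 = 2.1715 × 0.22759 = 0.49421.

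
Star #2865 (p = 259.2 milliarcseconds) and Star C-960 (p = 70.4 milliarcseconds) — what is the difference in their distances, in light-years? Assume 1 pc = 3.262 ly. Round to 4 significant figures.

d_A = 1/0.2592″ = 3.858 pc; d_B = 1/0.07040″ = 14.205 pc.
|d_B − d_A| = |14.205 − 3.858| = 10.347 pc = 10.347 × 3.262 ly = 33.752 ly.

33.75 ly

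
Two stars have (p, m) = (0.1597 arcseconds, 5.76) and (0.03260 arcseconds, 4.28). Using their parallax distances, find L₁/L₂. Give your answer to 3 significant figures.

L₁/L₂ = 0.0107

d₁ = 1/p₁ = 1/0.1597″ = 6.2617 pc; d₂ = 1/p₂ = 1/0.03260″ = 30.675 pc.
M₁ = m₁ − 5 log₁₀ d₁ + 5 = 5.76 − 3.9835 + 5 = 6.7765.
M₂ = 4.28 − 7.4339 + 5 = 1.8461.
L₁/L₂ = 10^(0.4(M₂ − M₁)) = 10^(0.4 × (-4.9304)) = 10^(-1.97216) = 0.010662.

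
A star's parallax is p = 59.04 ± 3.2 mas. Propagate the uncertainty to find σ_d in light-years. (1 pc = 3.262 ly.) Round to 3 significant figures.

d = 1/p, so σ_d = σ_p / p².
σ_d = 0.00320 / (0.05904)² = 0.00320 / 0.0034857 = 0.91804 pc = 0.91804 × 3.262 ly = 2.9946 ly.

2.99 ly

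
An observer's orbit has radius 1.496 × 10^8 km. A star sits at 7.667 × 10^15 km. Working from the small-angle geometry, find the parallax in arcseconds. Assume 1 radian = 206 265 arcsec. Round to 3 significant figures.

0.00402 arcsec

θ ≈ B/d = (1.496 × 10^8) / (7.667 × 10^15) = 1.9512 × 10^-8 rad.
In arcseconds: 1.9512 × 10^-8 × 206265 = 0.0040246″.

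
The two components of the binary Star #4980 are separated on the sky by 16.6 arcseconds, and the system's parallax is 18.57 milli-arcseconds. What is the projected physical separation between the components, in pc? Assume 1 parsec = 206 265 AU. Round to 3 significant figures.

0.00433 pc

d = 1/p = 1/0.01857″ = 53.85 pc.
At distance d (pc), an angle of θ arcsec spans θ·d AU: s = 16.6 × 53.85 = 893.91 AU.
= 893.91 / 206265 = 0.0043338 pc.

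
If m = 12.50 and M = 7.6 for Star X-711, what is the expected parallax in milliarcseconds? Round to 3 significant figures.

m − M = 12.50 − 7.6 = 4.90.
d = 10^((m−M)/5 + 1) = 10^1.980 = 95.499 pc.
p = 1/d = 1/95.499 = 0.010471 arcsec = 10.471 mas.

10.5 mas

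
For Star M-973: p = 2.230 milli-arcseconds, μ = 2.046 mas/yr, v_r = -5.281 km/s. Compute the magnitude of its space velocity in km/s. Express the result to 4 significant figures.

d = 1/p = 1/0.002230″ = 448.43 pc.
μ = 2.046 mas/yr = 0.002046 ″/yr.
v_t = 4.740 μ d = 4.740 × 0.002046 × 448.43 = 4.3489 km/s.
v = √(v_r² + v_t²) = √((-5.281)² + 4.3489²) = √46.8019 = 6.8412 km/s.

6.841 km/s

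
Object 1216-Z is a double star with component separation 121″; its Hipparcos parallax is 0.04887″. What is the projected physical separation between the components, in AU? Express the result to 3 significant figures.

d = 1/p = 1/0.04887″ = 20.462 pc.
At distance d (pc), an angle of θ arcsec spans θ·d AU: s = 121 × 20.462 = 2475.9 AU.

2480 AU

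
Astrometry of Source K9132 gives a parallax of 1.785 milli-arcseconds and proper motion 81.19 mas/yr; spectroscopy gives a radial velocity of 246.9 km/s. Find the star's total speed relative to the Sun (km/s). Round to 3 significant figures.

d = 1/p = 1/0.001785″ = 560.22 pc.
μ = 81.19 mas/yr = 0.08119 ″/yr.
v_t = 4.740 μ d = 4.740 × 0.08119 × 560.22 = 215.6 km/s.
v = √(v_r² + v_t²) = √(246.9² + 215.6²) = √107443 = 327.78 km/s.

328 km/s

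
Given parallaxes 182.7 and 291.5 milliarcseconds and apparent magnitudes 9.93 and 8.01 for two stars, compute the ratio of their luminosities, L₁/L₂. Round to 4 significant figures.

L₁/L₂ = 0.4343

d₁ = 1/p₁ = 1/0.1827″ = 5.4735 pc; d₂ = 1/p₂ = 1/0.2915″ = 3.4305 pc.
M₁ = m₁ − 5 log₁₀ d₁ + 5 = 9.93 − 3.6913 + 5 = 11.2387.
M₂ = 8.01 − 2.6768 + 5 = 10.3332.
L₁/L₂ = 10^(0.4(M₂ − M₁)) = 10^(0.4 × (-0.9055)) = 10^(-0.36220) = 0.43431.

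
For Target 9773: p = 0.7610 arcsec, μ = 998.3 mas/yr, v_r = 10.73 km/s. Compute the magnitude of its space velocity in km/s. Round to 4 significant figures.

d = 1/p = 1/0.7610″ = 1.3141 pc.
μ = 998.3 mas/yr = 0.9983 ″/yr.
v_t = 4.740 μ d = 4.740 × 0.9983 × 1.3141 = 6.2182 km/s.
v = √(v_r² + v_t²) = √(10.73² + 6.2182²) = √153.799 = 12.402 km/s.

12.40 km/s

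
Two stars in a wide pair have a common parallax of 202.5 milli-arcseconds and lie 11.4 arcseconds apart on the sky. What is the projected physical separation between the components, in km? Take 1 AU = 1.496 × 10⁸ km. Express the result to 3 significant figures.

8.42 × 10^9 km

d = 1/p = 1/0.2025″ = 4.9383 pc.
At distance d (pc), an angle of θ arcsec spans θ·d AU: s = 11.4 × 4.9383 = 56.297 AU.
= 56.297 × 1.496 × 10⁸ km = 8.4220 × 10^9 km.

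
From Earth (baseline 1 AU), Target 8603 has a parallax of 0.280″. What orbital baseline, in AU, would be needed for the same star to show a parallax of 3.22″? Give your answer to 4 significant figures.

Parallax scales linearly with baseline: p ∝ B, so B = p_target / p_Earth × 1 AU.
B = 3.22 / 0.280 = 11.5 AU.

11.50 AU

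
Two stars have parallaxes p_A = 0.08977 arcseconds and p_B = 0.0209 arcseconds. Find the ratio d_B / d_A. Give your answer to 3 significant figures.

4.30

Since d = 1/p, d_B/d_A = p_A/p_B.
= 0.08977 / 0.0209 = 4.2952.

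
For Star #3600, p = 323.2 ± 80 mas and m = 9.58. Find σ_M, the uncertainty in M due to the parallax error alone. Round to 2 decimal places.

σ_M = 0.54 mag

M = m − 5 log₁₀ d + 5 = m + 5 log₁₀ p + 5, so ∂M/∂p = 5/(p ln 10).
σ_M = (5/ln 10) · (σ_p/p) = 2.1715 × 80/323.2 = 2.1715 × 0.24752 = 0.53749.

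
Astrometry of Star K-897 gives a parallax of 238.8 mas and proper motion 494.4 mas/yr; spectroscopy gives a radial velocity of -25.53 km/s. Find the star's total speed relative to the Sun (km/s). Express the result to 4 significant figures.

d = 1/p = 1/0.2388″ = 4.1876 pc.
μ = 494.4 mas/yr = 0.4944 ″/yr.
v_t = 4.740 μ d = 4.740 × 0.4944 × 4.1876 = 9.8135 km/s.
v = √(v_r² + v_t²) = √((-25.53)² + 9.8135²) = √748.086 = 27.351 km/s.

27.35 km/s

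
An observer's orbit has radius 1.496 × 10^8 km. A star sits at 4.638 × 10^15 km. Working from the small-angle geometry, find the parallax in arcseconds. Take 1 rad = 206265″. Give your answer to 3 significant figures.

0.00665 arcsec

θ ≈ B/d = (1.496 × 10^8) / (4.638 × 10^15) = 3.2255 × 10^-8 rad.
In arcseconds: 3.2255 × 10^-8 × 206265 = 0.0066531″.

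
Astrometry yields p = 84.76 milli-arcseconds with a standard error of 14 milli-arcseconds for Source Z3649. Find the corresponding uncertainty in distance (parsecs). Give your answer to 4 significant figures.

d = 1/p, so σ_d = σ_p / p².
σ_d = 0.0140 / (0.08476)² = 0.0140 / 0.0071843 = 1.9487 pc.

1.949 pc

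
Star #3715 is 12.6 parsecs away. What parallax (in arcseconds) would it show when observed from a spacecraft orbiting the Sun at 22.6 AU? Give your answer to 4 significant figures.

1.794 arcsec

p (arcsec) = B (AU) / d (pc).
p = 22.6 / 12.6 = 1.7937 arcsec.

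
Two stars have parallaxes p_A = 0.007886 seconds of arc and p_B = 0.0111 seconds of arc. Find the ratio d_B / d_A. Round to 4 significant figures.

Since d = 1/p, d_B/d_A = p_A/p_B.
= 0.007886 / 0.0111 = 0.71045.

0.7105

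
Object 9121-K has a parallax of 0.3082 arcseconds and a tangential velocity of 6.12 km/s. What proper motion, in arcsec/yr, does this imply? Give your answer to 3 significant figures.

0.398 arcsec/yr

d = 1/p = 1/0.3082″ = 3.2446 pc.
μ = v_t / (4.74 d) = 6.12 / (4.74 × 3.2446) = 6.12 / 15.379 = 0.39795 ″/yr.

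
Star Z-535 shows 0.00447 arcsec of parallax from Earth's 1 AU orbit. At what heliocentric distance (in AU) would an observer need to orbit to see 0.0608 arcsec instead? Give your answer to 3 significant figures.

Parallax scales linearly with baseline: p ∝ B, so B = p_target / p_Earth × 1 AU.
B = 0.0608 / 0.00447 = 13.602 AU.

13.6 AU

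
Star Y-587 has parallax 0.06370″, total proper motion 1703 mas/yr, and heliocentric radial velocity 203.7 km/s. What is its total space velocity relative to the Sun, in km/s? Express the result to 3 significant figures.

240 km/s

d = 1/p = 1/0.06370″ = 15.699 pc.
μ = 1703 mas/yr = 1.703 ″/yr.
v_t = 4.740 μ d = 4.740 × 1.703 × 15.699 = 126.73 km/s.
v = √(v_r² + v_t²) = √(203.7² + 126.73²) = √57554.2 = 239.9 km/s.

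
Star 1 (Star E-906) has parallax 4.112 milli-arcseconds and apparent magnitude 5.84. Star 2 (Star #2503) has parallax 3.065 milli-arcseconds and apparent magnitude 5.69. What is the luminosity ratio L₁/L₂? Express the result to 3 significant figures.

L₁/L₂ = 0.484

d₁ = 1/p₁ = 1/0.004112″ = 243.19 pc; d₂ = 1/p₂ = 1/0.003065″ = 326.26 pc.
M₁ = m₁ − 5 log₁₀ d₁ + 5 = 5.84 − 11.9297 + 5 = -1.0897.
M₂ = 5.69 − 12.5678 + 5 = -1.8778.
L₁/L₂ = 10^(0.4(M₂ − M₁)) = 10^(0.4 × (-0.7881)) = 10^(-0.31524) = 0.4839.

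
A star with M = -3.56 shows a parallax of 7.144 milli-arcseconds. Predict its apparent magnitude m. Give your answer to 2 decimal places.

m = 2.17

d = 1/p = 1/0.007144″ = 139.98 pc.
m − M = 5 log₁₀ d − 5 = 5 log₁₀(139.98) − 5 = 10.7303 − 5 = 5.7303.
m = M + (m − M) = -3.56 + 5.7303 = 2.17.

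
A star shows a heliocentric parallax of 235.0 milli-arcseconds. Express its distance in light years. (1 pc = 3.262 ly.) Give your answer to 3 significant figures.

13.9 light years

p = 235.0 milli-arcseconds = 0.2350 arcsec.
d = 1/p = 1/0.2350 = 4.2553 pc.
In light-years: 4.2553 × 3.262 = 13.881 ly.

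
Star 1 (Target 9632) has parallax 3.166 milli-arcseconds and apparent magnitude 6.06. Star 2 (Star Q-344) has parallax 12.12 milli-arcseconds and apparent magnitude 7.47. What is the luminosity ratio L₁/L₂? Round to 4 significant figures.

d₁ = 1/p₁ = 1/0.003166″ = 315.86 pc; d₂ = 1/p₂ = 1/0.01212″ = 82.508 pc.
M₁ = m₁ − 5 log₁₀ d₁ + 5 = 6.06 − 12.4975 + 5 = -1.4375.
M₂ = 7.47 − 9.5825 + 5 = 2.8875.
L₁/L₂ = 10^(0.4(M₂ − M₁)) = 10^(0.4 × 4.3250) = 10^1.73000 = 53.703.

L₁/L₂ = 53.70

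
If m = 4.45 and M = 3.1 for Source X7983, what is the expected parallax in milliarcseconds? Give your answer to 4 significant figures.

m − M = 4.45 − 3.1 = 1.35.
d = 10^((m−M)/5 + 1) = 10^1.270 = 18.621 pc.
p = 1/d = 1/18.621 = 0.053703 arcsec = 53.703 mas.

53.70 mas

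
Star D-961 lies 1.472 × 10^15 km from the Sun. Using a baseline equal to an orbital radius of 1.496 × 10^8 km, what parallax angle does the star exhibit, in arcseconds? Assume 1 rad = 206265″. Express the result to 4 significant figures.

0.02096 arcsec

θ ≈ B/d = (1.496 × 10^8) / (1.472 × 10^15) = 1.0163 × 10^-7 rad.
In arcseconds: 1.0163 × 10^-7 × 206265 = 0.020963″.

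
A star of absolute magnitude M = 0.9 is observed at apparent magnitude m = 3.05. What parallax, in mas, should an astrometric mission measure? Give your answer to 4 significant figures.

m − M = 3.05 − 0.9 = 2.15.
d = 10^((m−M)/5 + 1) = 10^1.430 = 26.915 pc.
p = 1/d = 1/26.915 = 0.037154 arcsec = 37.154 mas.

37.15 mas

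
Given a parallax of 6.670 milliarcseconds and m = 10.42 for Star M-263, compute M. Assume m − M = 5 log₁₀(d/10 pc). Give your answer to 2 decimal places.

M = 4.54

d = 1/p = 1/0.006670″ = 149.93 pc.
m − M = 5 log₁₀(149.93) − 5 = 10.8794 − 5 = 5.8794.
M = m − (m − M) = 10.42 − 5.8794 = 4.54.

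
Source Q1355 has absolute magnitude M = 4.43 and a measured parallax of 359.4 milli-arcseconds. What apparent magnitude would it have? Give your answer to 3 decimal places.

d = 1/p = 1/0.3594″ = 2.7824 pc.
m − M = 5 log₁₀ d − 5 = 5 log₁₀(2.7824) − 5 = 2.2221 − 5 = -2.7779.
m = M + (m − M) = 4.43 + (-2.7779) = 1.652.

m = 1.652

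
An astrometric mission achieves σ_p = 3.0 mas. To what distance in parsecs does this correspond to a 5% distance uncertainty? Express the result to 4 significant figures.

16.67 pc

σ_d/d = σ_p/p, so the condition is σ_p/p ≤ 0.05, i.e. p ≥ σ_p/0.05.
p_min = 3.0/0.05 = 60 mas = 0.06 arcsec.
d_max = 1/p_min = 1/0.06 = 16.667 pc.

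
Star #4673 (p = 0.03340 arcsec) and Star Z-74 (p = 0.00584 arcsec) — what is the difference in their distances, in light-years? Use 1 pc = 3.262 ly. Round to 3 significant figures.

d_A = 1/0.03340″ = 29.94 pc; d_B = 1/0.005840″ = 171.23 pc.
|d_B − d_A| = |171.23 − 29.94| = 141.29 pc = 141.29 × 3.262 ly = 460.89 ly.

461 ly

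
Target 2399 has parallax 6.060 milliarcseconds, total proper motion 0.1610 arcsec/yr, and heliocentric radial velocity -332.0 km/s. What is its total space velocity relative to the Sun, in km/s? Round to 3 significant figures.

d = 1/p = 1/0.006060″ = 165.02 pc.
v_t = 4.740 μ d = 4.740 × 0.1610 × 165.02 = 125.93 km/s.
v = √(v_r² + v_t²) = √((-332.0)² + 125.93²) = √126082 = 355.08 km/s.

355 km/s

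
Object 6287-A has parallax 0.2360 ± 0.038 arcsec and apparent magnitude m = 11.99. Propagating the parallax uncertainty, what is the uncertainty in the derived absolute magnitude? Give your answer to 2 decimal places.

σ_M = 0.35 mag

M = m − 5 log₁₀ d + 5 = m + 5 log₁₀ p + 5, so ∂M/∂p = 5/(p ln 10).
σ_M = (5/ln 10) · (σ_p/p) = 2.1715 × 0.038/0.2360 = 2.1715 × 0.16102 = 0.34965.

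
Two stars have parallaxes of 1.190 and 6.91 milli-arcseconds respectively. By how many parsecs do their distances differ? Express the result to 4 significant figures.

d_A = 1/0.001190″ = 840.34 pc; d_B = 1/0.006910″ = 144.72 pc.
|d_B − d_A| = |144.72 − 840.34| = 695.62 pc.

695.6 pc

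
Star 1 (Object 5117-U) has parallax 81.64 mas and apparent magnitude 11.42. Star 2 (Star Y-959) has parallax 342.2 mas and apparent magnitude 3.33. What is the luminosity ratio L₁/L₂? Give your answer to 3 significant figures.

d₁ = 1/p₁ = 1/0.08164″ = 12.249 pc; d₂ = 1/p₂ = 1/0.3422″ = 2.9223 pc.
M₁ = m₁ − 5 log₁₀ d₁ + 5 = 11.42 − 5.4405 + 5 = 10.9795.
M₂ = 3.33 − 2.3286 + 5 = 6.0014.
L₁/L₂ = 10^(0.4(M₂ − M₁)) = 10^(0.4 × (-4.9781)) = 10^(-1.99124) = 0.010204.

L₁/L₂ = 0.0102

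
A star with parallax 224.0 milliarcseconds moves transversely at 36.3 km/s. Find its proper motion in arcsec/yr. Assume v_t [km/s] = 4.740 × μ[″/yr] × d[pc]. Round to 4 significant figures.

1.715 arcsec/yr

d = 1/p = 1/0.2240″ = 4.4643 pc.
μ = v_t / (4.74 d) = 36.3 / (4.74 × 4.4643) = 36.3 / 21.161 = 1.7154 ″/yr.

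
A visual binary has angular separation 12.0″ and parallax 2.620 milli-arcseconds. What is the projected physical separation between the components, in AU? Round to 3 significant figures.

4580 AU

d = 1/p = 1/0.002620″ = 381.68 pc.
At distance d (pc), an angle of θ arcsec spans θ·d AU: s = 12.0 × 381.68 = 4580.2 AU.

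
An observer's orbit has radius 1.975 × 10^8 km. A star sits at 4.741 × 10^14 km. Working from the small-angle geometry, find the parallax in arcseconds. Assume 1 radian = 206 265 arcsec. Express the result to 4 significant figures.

0.08593 arcsec

θ ≈ B/d = (1.975 × 10^8) / (4.741 × 10^14) = 4.1658 × 10^-7 rad.
In arcseconds: 4.1658 × 10^-7 × 206265 = 0.085926″.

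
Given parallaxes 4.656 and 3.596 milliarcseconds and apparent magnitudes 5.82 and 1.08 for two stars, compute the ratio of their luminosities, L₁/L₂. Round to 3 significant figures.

d₁ = 1/p₁ = 1/0.004656″ = 214.78 pc; d₂ = 1/p₂ = 1/0.003596″ = 278.09 pc.
M₁ = m₁ − 5 log₁₀ d₁ + 5 = 5.82 − 11.6600 + 5 = -0.8400.
M₂ = 1.08 − 12.2209 + 5 = -6.1409.
L₁/L₂ = 10^(0.4(M₂ − M₁)) = 10^(0.4 × (-5.3009)) = 10^(-2.12036) = 0.0075795.

L₁/L₂ = 0.00758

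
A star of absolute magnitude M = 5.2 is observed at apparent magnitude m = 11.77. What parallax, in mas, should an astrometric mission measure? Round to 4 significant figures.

4.853 mas

m − M = 11.77 − 5.2 = 6.57.
d = 10^((m−M)/5 + 1) = 10^2.314 = 206.06 pc.
p = 1/d = 1/206.06 = 0.004853 arcsec = 4.853 mas.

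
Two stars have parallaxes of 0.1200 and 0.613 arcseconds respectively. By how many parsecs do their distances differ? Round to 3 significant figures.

6.70 pc

d_A = 1/0.1200″ = 8.3333 pc; d_B = 1/0.6130″ = 1.6313 pc.
|d_B − d_A| = |1.6313 − 8.3333| = 6.702 pc.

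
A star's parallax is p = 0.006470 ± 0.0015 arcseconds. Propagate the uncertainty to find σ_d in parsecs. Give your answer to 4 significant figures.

d = 1/p, so σ_d = σ_p / p².
σ_d = 0.00150 / (0.006470)² = 0.00150 / 0.000041861 = 35.833 pc.

35.83 pc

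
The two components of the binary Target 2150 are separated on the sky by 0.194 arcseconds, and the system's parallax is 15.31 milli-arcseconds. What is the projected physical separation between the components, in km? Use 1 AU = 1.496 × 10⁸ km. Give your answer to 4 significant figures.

1.896 × 10^9 km

d = 1/p = 1/0.01531″ = 65.317 pc.
At distance d (pc), an angle of θ arcsec spans θ·d AU: s = 0.194 × 65.317 = 12.671 AU.
= 12.671 × 1.496 × 10⁸ km = 1.8956 × 10^9 km.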